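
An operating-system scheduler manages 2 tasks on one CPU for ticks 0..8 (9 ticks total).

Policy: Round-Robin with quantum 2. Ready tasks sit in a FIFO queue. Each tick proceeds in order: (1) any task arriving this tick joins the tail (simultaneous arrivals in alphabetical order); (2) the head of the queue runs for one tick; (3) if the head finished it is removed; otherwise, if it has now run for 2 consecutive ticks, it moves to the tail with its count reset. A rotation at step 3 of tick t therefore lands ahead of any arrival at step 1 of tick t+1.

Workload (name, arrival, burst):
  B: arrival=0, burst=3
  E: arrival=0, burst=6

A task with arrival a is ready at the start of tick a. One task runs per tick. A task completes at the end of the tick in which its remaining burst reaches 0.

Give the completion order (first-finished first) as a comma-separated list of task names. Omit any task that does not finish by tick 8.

completion order = B, E

t=0: queue=[B,E] q_used=0 → run B
t=1: queue=[B,E] q_used=1 → run B
t=2: queue=[E,B] q_used=0 → run E
t=3: queue=[E,B] q_used=1 → run E
t=4: queue=[B,E] q_used=0 → run B
t=5: queue=[E] q_used=0 → run E
t=6: queue=[E] q_used=1 → run E
t=7: queue=[E] q_used=0 → run E
t=8: queue=[E] q_used=1 → run E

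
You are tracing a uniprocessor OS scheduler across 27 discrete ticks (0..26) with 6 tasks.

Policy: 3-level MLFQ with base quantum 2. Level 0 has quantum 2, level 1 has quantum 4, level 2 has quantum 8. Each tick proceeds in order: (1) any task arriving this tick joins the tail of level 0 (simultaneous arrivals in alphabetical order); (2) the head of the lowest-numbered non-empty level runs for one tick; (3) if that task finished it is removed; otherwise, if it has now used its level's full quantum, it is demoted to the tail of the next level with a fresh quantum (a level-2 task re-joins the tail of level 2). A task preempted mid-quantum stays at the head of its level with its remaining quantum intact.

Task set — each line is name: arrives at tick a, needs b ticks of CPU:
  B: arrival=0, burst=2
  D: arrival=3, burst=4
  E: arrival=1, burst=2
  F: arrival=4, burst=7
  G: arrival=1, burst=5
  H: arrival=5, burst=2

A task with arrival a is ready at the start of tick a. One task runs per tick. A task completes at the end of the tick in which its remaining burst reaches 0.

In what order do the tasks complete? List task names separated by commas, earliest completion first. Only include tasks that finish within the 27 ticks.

completion order = B, E, H, G, D, F

t=0: L0/L1/L2 = B/-/- → run B
t=1: L0/L1/L2 = BEG/-/- → run B
t=2: L0/L1/L2 = EG/-/- → run E
t=3: L0/L1/L2 = EGD/-/- → run E
t=4: L0/L1/L2 = GDF/-/- → run G
t=5: L0/L1/L2 = GDFH/-/- → run G
t=6: L0/L1/L2 = DFH/G/- → run D
t=7: L0/L1/L2 = DFH/G/- → run D
t=8: L0/L1/L2 = FH/GD/- → run F
t=9: L0/L1/L2 = FH/GD/- → run F
t=10: L0/L1/L2 = H/GDF/- → run H
t=11: L0/L1/L2 = H/GDF/- → run H
t=12: L0/L1/L2 = -/GDF/- → run G
t=13: L0/L1/L2 = -/GDF/- → run G
t=14: L0/L1/L2 = -/GDF/- → run G
t=15: L0/L1/L2 = -/DF/- → run D
t=16: L0/L1/L2 = -/DF/- → run D
t=17: L0/L1/L2 = -/F/- → run F
t=18: L0/L1/L2 = -/F/- → run F
t=19: L0/L1/L2 = -/F/- → run F
t=20: L0/L1/L2 = -/F/- → run F
t=21: L0/L1/L2 = -/-/F → run F
t=22: (idle)
t=23: (idle)
t=24: (idle)
t=25: (idle)
t=26: (idle)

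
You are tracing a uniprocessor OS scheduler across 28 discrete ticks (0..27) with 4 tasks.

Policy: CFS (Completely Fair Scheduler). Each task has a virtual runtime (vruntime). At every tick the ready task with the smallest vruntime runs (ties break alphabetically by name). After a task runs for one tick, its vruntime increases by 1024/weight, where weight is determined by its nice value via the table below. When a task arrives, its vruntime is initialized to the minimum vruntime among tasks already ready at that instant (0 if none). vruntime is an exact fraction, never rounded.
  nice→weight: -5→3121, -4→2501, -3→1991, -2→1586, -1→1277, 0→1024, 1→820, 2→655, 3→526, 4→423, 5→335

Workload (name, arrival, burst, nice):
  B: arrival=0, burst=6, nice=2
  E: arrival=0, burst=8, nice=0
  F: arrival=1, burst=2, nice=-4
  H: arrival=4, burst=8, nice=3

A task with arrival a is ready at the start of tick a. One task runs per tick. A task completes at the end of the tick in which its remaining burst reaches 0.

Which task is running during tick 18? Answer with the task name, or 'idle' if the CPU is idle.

t=0: vr[B=0 E=0] → run B
t=1: vr[B=1024/655 E=0 F=0] → run E
t=2: vr[B=1024/655 E=1 F=0] → run F
t=3: vr[B=1024/655 E=1 F=1024/2501] → run F
t=4: vr[B=1024/655 E=1 H=1] → run E
t=5: vr[B=1024/655 E=2 H=1] → run H
t=6: vr[B=1024/655 E=2 H=775/263] → run B
t=7: vr[B=2048/655 E=2 H=775/263] → run E
t=8: vr[B=2048/655 E=3 H=775/263] → run H
t=9: vr[B=2048/655 E=3 H=1287/263] → run E
t=10: vr[B=2048/655 E=4 H=1287/263] → run B
t=11: vr[B=3072/655 E=4 H=1287/263] → run E
t=12: vr[B=3072/655 E=5 H=1287/263] → run B
t=13: vr[B=4096/655 E=5 H=1287/263] → run H
t=14: vr[B=4096/655 E=5 H=1799/263] → run E
t=15: vr[B=4096/655 E=6 H=1799/263] → run E
t=16: vr[B=4096/655 E=7 H=1799/263] → run B
t=17: vr[B=1024/131 E=7 H=1799/263] → run H
t=18: vr[B=1024/131 E=7 H=2311/263] → run E
t=19: vr[B=1024/131 H=2311/263] → run B
t=20: vr[H=2311/263] → run H
t=21: vr[H=2823/263] → run H
t=22: vr[H=3335/263] → run H
t=23: vr[H=3847/263] → run H
t=24: (idle)
t=25: (idle)
t=26: (idle)
t=27: (idle)

running at tick 18 = E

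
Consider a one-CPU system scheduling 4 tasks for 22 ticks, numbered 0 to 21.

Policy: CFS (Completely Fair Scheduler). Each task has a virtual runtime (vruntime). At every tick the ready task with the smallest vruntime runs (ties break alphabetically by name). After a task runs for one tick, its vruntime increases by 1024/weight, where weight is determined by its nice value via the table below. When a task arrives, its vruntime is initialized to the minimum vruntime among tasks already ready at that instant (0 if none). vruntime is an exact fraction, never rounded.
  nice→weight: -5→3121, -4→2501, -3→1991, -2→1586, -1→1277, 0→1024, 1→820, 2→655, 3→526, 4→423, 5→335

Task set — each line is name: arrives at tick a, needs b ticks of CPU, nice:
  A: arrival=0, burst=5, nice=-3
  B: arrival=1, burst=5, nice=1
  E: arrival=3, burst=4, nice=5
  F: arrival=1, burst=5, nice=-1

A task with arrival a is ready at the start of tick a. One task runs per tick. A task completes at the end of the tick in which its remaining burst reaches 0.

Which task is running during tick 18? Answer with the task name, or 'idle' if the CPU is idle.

running at tick 18 = E

t=0: vr[A=0] → run A
t=1: vr[A=1024/1991 B=1024/1991 F=1024/1991] → run A
t=2: vr[A=2048/1991 B=1024/1991 F=1024/1991] → run B
t=3: vr[A=2048/1991 B=719616/408155 E=1024/1991 F=1024/1991] → run E
t=4: vr[A=2048/1991 B=719616/408155 E=2381824/666985 F=1024/1991] → run F
t=5: vr[A=2048/1991 B=719616/408155 E=2381824/666985 F=3346432/2542507] → run A
t=6: vr[A=3072/1991 B=719616/408155 E=2381824/666985 F=3346432/2542507] → run F
t=7: vr[A=3072/1991 B=719616/408155 E=2381824/666985 F=5385216/2542507] → run A
t=8: vr[A=4096/1991 B=719616/408155 E=2381824/666985 F=5385216/2542507] → run B
t=9: vr[A=4096/1991 B=1229312/408155 E=2381824/666985 F=5385216/2542507] → run A
t=10: vr[B=1229312/408155 E=2381824/666985 F=5385216/2542507] → run F
t=11: vr[B=1229312/408155 E=2381824/666985 F=7424000/2542507] → run F
t=12: vr[B=1229312/408155 E=2381824/666985 F=9462784/2542507] → run B
t=13: vr[B=1739008/408155 E=2381824/666985 F=9462784/2542507] → run E
t=14: vr[B=1739008/408155 E=4420608/666985 F=9462784/2542507] → run F
t=15: vr[B=1739008/408155 E=4420608/666985] → run B
t=16: vr[B=2248704/408155 E=4420608/666985] → run B
t=17: vr[E=4420608/666985] → run E
t=18: vr[E=6459392/666985] → run E
t=19: (idle)
t=20: (idle)
t=21: (idle)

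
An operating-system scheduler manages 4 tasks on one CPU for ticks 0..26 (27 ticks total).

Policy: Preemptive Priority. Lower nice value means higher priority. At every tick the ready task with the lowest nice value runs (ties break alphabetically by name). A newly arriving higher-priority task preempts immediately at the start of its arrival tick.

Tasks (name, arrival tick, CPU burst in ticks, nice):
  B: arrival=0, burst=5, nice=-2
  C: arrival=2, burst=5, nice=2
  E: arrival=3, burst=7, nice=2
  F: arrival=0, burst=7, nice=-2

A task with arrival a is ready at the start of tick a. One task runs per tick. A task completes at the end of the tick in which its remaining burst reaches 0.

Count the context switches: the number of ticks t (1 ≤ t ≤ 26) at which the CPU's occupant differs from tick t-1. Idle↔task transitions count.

context switches = 4

t=0: ready={B,F} → run B
t=1: ready={B,F} → run B
t=2: ready={B,C,F} → run B
t=3: ready={B,C,E,F} → run B
t=4: ready={B,C,E,F} → run B
t=5: ready={C,E,F} → run F
t=6: ready={C,E,F} → run F
t=7: ready={C,E,F} → run F
t=8: ready={C,E,F} → run F
t=9: ready={C,E,F} → run F
t=10: ready={C,E,F} → run F
t=11: ready={C,E,F} → run F
t=12: ready={C,E} → run C
t=13: ready={C,E} → run C
t=14: ready={C,E} → run C
t=15: ready={C,E} → run C
t=16: ready={C,E} → run C
t=17: ready={E} → run E
t=18: ready={E} → run E
t=19: ready={E} → run E
t=20: ready={E} → run E
t=21: ready={E} → run E
t=22: ready={E} → run E
t=23: ready={E} → run E
t=24: (idle)
t=25: (idle)
t=26: (idle)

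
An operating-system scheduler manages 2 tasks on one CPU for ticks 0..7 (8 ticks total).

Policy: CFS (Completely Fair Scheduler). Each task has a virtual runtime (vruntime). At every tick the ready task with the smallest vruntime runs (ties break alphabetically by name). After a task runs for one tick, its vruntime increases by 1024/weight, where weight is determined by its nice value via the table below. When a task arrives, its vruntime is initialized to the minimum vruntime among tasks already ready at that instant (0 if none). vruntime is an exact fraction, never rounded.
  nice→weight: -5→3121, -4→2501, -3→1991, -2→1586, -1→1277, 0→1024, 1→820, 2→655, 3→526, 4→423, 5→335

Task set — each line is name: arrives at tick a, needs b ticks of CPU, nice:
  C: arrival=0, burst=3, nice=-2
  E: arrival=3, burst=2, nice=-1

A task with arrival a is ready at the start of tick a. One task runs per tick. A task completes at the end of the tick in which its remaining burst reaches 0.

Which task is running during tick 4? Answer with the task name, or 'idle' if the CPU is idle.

running at tick 4 = E

t=0: vr[C=0] → run C
t=1: vr[C=512/793] → run C
t=2: vr[C=1024/793] → run C
t=3: vr[E=0] → run E
t=4: vr[E=1024/1277] → run E
t=5: (idle)
t=6: (idle)
t=7: (idle)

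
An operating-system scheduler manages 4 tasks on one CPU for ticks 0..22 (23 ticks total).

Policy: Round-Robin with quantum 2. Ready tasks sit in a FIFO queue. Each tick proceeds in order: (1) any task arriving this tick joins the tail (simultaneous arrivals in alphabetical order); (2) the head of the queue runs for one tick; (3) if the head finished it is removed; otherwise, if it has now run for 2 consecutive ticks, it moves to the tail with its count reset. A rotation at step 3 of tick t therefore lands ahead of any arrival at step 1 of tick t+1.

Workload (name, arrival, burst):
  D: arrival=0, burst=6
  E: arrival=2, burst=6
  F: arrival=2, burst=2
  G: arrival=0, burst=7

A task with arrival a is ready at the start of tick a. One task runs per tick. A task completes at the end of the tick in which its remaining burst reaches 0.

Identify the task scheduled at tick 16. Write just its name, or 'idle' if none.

t=0: queue=[D,G] q_used=0 → run D
t=1: queue=[D,G] q_used=1 → run D
t=2: queue=[G,D,E,F] q_used=0 → run G
t=3: queue=[G,D,E,F] q_used=1 → run G
t=4: queue=[D,E,F,G] q_used=0 → run D
t=5: queue=[D,E,F,G] q_used=1 → run D
t=6: queue=[E,F,G,D] q_used=0 → run E
t=7: queue=[E,F,G,D] q_used=1 → run E
t=8: queue=[F,G,D,E] q_used=0 → run F
t=9: queue=[F,G,D,E] q_used=1 → run F
t=10: queue=[G,D,E] q_used=0 → run G
t=11: queue=[G,D,E] q_used=1 → run G
t=12: queue=[D,E,G] q_used=0 → run D
t=13: queue=[D,E,G] q_used=1 → run D
t=14: queue=[E,G] q_used=0 → run E
t=15: queue=[E,G] q_used=1 → run E
t=16: queue=[G,E] q_used=0 → run G
t=17: queue=[G,E] q_used=1 → run G
t=18: queue=[E,G] q_used=0 → run E
t=19: queue=[E,G] q_used=1 → run E
t=20: queue=[G] q_used=0 → run G
t=21: (idle)
t=22: (idle)

running at tick 16 = G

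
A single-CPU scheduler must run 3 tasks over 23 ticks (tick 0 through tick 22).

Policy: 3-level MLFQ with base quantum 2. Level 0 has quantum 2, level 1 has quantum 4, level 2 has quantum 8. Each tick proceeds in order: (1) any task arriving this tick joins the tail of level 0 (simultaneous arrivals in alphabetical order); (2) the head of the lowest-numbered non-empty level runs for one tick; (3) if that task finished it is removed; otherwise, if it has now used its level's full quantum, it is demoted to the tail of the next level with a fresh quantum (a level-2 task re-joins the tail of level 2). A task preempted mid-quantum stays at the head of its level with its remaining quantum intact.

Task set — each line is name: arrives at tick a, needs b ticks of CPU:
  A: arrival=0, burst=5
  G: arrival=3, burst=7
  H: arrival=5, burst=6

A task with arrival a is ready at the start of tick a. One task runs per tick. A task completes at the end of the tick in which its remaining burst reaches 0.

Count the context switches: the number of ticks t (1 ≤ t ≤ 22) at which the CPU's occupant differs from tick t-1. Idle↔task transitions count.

t=0: L0/L1/L2 = A/-/- → run A
t=1: L0/L1/L2 = A/-/- → run A
t=2: L0/L1/L2 = -/A/- → run A
t=3: L0/L1/L2 = G/A/- → run G
t=4: L0/L1/L2 = G/A/- → run G
t=5: L0/L1/L2 = H/AG/- → run H
t=6: L0/L1/L2 = H/AG/- → run H
t=7: L0/L1/L2 = -/AGH/- → run A
t=8: L0/L1/L2 = -/AGH/- → run A
t=9: L0/L1/L2 = -/GH/- → run G
t=10: L0/L1/L2 = -/GH/- → run G
t=11: L0/L1/L2 = -/GH/- → run G
t=12: L0/L1/L2 = -/GH/- → run G
t=13: L0/L1/L2 = -/H/G → run H
t=14: L0/L1/L2 = -/H/G → run H
t=15: L0/L1/L2 = -/H/G → run H
t=16: L0/L1/L2 = -/H/G → run H
t=17: L0/L1/L2 = -/-/G → run G
t=18: (idle)
t=19: (idle)
t=20: (idle)
t=21: (idle)
t=22: (idle)

context switches = 7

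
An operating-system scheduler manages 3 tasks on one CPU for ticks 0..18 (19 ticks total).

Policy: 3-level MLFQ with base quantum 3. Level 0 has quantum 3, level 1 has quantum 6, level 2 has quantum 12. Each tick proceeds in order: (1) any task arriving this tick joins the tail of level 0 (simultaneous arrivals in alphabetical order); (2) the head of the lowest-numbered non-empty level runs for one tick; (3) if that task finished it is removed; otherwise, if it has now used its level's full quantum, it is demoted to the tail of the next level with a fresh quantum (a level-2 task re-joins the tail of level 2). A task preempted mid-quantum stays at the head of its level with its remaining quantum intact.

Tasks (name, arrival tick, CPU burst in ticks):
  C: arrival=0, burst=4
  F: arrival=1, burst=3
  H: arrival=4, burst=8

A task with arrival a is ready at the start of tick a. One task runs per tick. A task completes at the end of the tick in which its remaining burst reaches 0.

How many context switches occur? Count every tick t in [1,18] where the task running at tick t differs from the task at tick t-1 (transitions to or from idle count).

t=0: L0/L1/L2 = C/-/- → run C
t=1: L0/L1/L2 = CF/-/- → run C
t=2: L0/L1/L2 = CF/-/- → run C
t=3: L0/L1/L2 = F/C/- → run F
t=4: L0/L1/L2 = FH/C/- → run F
t=5: L0/L1/L2 = FH/C/- → run F
t=6: L0/L1/L2 = H/C/- → run H
t=7: L0/L1/L2 = H/C/- → run H
t=8: L0/L1/L2 = H/C/- → run H
t=9: L0/L1/L2 = -/CH/- → run C
t=10: L0/L1/L2 = -/H/- → run H
t=11: L0/L1/L2 = -/H/- → run H
t=12: L0/L1/L2 = -/H/- → run H
t=13: L0/L1/L2 = -/H/- → run H
t=14: L0/L1/L2 = -/H/- → run H
t=15: (idle)
t=16: (idle)
t=17: (idle)
t=18: (idle)

context switches = 5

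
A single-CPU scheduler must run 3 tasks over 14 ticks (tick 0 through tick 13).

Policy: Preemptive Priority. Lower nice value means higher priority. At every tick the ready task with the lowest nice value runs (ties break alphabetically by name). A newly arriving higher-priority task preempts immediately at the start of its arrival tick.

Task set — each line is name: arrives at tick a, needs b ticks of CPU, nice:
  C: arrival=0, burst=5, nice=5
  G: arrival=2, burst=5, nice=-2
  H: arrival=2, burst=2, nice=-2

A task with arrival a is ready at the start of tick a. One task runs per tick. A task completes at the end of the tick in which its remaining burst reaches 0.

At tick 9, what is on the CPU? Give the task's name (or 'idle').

t=0: ready={C} → run C
t=1: ready={C} → run C
t=2: ready={C,G,H} → run G
t=3: ready={C,G,H} → run G
t=4: ready={C,G,H} → run G
t=5: ready={C,G,H} → run G
t=6: ready={C,G,H} → run G
t=7: ready={C,H} → run H
t=8: ready={C,H} → run H
t=9: ready={C} → run C
t=10: ready={C} → run C
t=11: ready={C} → run C
t=12: (idle)
t=13: (idle)

running at tick 9 = C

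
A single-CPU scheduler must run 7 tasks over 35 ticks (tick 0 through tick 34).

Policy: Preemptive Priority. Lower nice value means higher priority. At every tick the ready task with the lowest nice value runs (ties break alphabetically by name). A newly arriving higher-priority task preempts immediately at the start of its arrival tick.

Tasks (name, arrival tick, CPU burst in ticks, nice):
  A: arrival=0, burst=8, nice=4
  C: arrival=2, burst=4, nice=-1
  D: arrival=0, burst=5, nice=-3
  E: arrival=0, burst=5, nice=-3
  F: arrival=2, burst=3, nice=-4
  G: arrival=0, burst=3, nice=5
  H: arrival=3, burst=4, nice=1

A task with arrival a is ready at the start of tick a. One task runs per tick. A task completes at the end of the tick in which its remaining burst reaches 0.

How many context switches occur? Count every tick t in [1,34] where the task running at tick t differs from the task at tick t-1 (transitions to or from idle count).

context switches = 8

t=0: ready={A,D,E,G} → run D
t=1: ready={A,D,E,G} → run D
t=2: ready={A,C,D,E,F,G} → run F
t=3: ready={A,C,D,E,F,G,H} → run F
t=4: ready={A,C,D,E,F,G,H} → run F
t=5: ready={A,C,D,E,G,H} → run D
t=6: ready={A,C,D,E,G,H} → run D
t=7: ready={A,C,D,E,G,H} → run D
t=8: ready={A,C,E,G,H} → run E
t=9: ready={A,C,E,G,H} → run E
t=10: ready={A,C,E,G,H} → run E
t=11: ready={A,C,E,G,H} → run E
t=12: ready={A,C,E,G,H} → run E
t=13: ready={A,C,G,H} → run C
t=14: ready={A,C,G,H} → run C
t=15: ready={A,C,G,H} → run C
t=16: ready={A,C,G,H} → run C
t=17: ready={A,G,H} → run H
t=18: ready={A,G,H} → run H
t=19: ready={A,G,H} → run H
t=20: ready={A,G,H} → run H
t=21: ready={A,G} → run A
t=22: ready={A,G} → run A
t=23: ready={A,G} → run A
t=24: ready={A,G} → run A
t=25: ready={A,G} → run A
t=26: ready={A,G} → run A
t=27: ready={A,G} → run A
t=28: ready={A,G} → run A
t=29: ready={G} → run G
t=30: ready={G} → run G
t=31: ready={G} → run G
t=32: (idle)
t=33: (idle)
t=34: (idle)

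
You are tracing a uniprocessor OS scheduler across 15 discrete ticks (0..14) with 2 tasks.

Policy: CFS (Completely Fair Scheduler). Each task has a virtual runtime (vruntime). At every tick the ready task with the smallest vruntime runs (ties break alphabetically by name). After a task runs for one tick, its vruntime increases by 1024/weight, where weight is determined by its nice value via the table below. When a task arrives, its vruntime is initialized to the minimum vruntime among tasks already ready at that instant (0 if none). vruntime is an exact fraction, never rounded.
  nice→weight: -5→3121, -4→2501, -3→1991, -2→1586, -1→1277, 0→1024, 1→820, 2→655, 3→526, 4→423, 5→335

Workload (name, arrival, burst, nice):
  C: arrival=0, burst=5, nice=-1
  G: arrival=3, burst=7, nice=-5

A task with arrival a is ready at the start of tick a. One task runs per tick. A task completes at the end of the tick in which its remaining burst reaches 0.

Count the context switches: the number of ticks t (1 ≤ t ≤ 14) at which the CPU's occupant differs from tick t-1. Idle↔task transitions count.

context switches = 4

t=0: vr[C=0] → run C
t=1: vr[C=1024/1277] → run C
t=2: vr[C=2048/1277] → run C
t=3: vr[C=3072/1277 G=3072/1277] → run C
t=4: vr[C=4096/1277 G=3072/1277] → run G
t=5: vr[C=4096/1277 G=10895360/3985517] → run G
t=6: vr[C=4096/1277 G=12203008/3985517] → run G
t=7: vr[C=4096/1277 G=13510656/3985517] → run C
t=8: vr[G=13510656/3985517] → run G
t=9: vr[G=14818304/3985517] → run G
t=10: vr[G=16125952/3985517] → run G
t=11: vr[G=17433600/3985517] → run G
t=12: (idle)
t=13: (idle)
t=14: (idle)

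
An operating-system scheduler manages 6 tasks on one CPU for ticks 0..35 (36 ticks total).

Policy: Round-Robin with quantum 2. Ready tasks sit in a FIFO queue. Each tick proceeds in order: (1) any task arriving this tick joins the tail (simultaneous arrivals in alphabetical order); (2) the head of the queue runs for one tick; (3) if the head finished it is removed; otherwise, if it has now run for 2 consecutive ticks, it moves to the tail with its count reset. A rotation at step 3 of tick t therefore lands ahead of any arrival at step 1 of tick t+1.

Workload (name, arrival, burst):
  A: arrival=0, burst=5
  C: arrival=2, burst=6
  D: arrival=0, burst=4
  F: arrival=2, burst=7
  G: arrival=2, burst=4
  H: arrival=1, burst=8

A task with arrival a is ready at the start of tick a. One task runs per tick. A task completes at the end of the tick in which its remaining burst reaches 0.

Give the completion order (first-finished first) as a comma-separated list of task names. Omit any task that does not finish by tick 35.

completion order = D, A, G, C, H, F

t=0: queue=[A,D] q_used=0 → run A
t=1: queue=[A,D,H] q_used=1 → run A
t=2: queue=[D,H,A,C,F,G] q_used=0 → run D
t=3: queue=[D,H,A,C,F,G] q_used=1 → run D
t=4: queue=[H,A,C,F,G,D] q_used=0 → run H
t=5: queue=[H,A,C,F,G,D] q_used=1 → run H
t=6: queue=[A,C,F,G,D,H] q_used=0 → run A
t=7: queue=[A,C,F,G,D,H] q_used=1 → run A
t=8: queue=[C,F,G,D,H,A] q_used=0 → run C
t=9: queue=[C,F,G,D,H,A] q_used=1 → run C
t=10: queue=[F,G,D,H,A,C] q_used=0 → run F
t=11: queue=[F,G,D,H,A,C] q_used=1 → run F
t=12: queue=[G,D,H,A,C,F] q_used=0 → run G
t=13: queue=[G,D,H,A,C,F] q_used=1 → run G
t=14: queue=[D,H,A,C,F,G] q_used=0 → run D
t=15: queue=[D,H,A,C,F,G] q_used=1 → run D
t=16: queue=[H,A,C,F,G] q_used=0 → run H
t=17: queue=[H,A,C,F,G] q_used=1 → run H
t=18: queue=[A,C,F,G,H] q_used=0 → run A
t=19: queue=[C,F,G,H] q_used=0 → run C
t=20: queue=[C,F,G,H] q_used=1 → run C
t=21: queue=[F,G,H,C] q_used=0 → run F
t=22: queue=[F,G,H,C] q_used=1 → run F
t=23: queue=[G,H,C,F] q_used=0 → run G
t=24: queue=[G,H,C,F] q_used=1 → run G
t=25: queue=[H,C,F] q_used=0 → run H
t=26: queue=[H,C,F] q_used=1 → run H
t=27: queue=[C,F,H] q_used=0 → run C
t=28: queue=[C,F,H] q_used=1 → run C
t=29: queue=[F,H] q_used=0 → run F
t=30: queue=[F,H] q_used=1 → run F
t=31: queue=[H,F] q_used=0 → run H
t=32: queue=[H,F] q_used=1 → run H
t=33: queue=[F] q_used=0 → run F
t=34: (idle)
t=35: (idle)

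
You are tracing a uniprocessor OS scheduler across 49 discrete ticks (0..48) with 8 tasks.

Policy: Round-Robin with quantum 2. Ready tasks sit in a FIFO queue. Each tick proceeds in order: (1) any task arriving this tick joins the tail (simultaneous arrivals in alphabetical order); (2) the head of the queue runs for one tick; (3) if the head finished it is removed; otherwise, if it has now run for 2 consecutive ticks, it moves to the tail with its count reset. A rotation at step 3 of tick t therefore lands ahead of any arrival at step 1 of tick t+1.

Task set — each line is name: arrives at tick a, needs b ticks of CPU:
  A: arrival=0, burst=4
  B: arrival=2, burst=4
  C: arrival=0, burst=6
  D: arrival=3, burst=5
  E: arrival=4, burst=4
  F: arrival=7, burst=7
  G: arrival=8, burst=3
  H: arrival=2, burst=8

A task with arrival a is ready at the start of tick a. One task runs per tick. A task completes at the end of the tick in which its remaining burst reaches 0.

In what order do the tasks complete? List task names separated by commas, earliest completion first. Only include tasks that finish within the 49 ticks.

completion order = A, B, C, E, G, D, H, F

t=0: queue=[A,C] q_used=0 → run A
t=1: queue=[A,C] q_used=1 → run A
t=2: queue=[C,A,B,H] q_used=0 → run C
t=3: queue=[C,A,B,H,D] q_used=1 → run C
t=4: queue=[A,B,H,D,C,E] q_used=0 → run A
t=5: queue=[A,B,H,D,C,E] q_used=1 → run A
t=6: queue=[B,H,D,C,E] q_used=0 → run B
t=7: queue=[B,H,D,C,E,F] q_used=1 → run B
t=8: queue=[H,D,C,E,F,B,G] q_used=0 → run H
t=9: queue=[H,D,C,E,F,B,G] q_used=1 → run H
t=10: queue=[D,C,E,F,B,G,H] q_used=0 → run D
t=11: queue=[D,C,E,F,B,G,H] q_used=1 → run D
t=12: queue=[C,E,F,B,G,H,D] q_used=0 → run C
t=13: queue=[C,E,F,B,G,H,D] q_used=1 → run C
t=14: queue=[E,F,B,G,H,D,C] q_used=0 → run E
t=15: queue=[E,F,B,G,H,D,C] q_used=1 → run E
t=16: queue=[F,B,G,H,D,C,E] q_used=0 → run F
t=17: queue=[F,B,G,H,D,C,E] q_used=1 → run F
t=18: queue=[B,G,H,D,C,E,F] q_used=0 → run B
t=19: queue=[B,G,H,D,C,E,F] q_used=1 → run B
t=20: queue=[G,H,D,C,E,F] q_used=0 → run G
t=21: queue=[G,H,D,C,E,F] q_used=1 → run G
t=22: queue=[H,D,C,E,F,G] q_used=0 → run H
t=23: queue=[H,D,C,E,F,G] q_used=1 → run H
t=24: queue=[D,C,E,F,G,H] q_used=0 → run D
t=25: queue=[D,C,E,F,G,H] q_used=1 → run D
t=26: queue=[C,E,F,G,H,D] q_used=0 → run C
t=27: queue=[C,E,F,G,H,D] q_used=1 → run C
t=28: queue=[E,F,G,H,D] q_used=0 → run E
t=29: queue=[E,F,G,H,D] q_used=1 → run E
t=30: queue=[F,G,H,D] q_used=0 → run F
t=31: queue=[F,G,H,D] q_used=1 → run F
t=32: queue=[G,H,D,F] q_used=0 → run G
t=33: queue=[H,D,F] q_used=0 → run H
t=34: queue=[H,D,F] q_used=1 → run H
t=35: queue=[D,F,H] q_used=0 → run D
t=36: queue=[F,H] q_used=0 → run F
t=37: queue=[F,H] q_used=1 → run F
t=38: queue=[H,F] q_used=0 → run H
t=39: queue=[H,F] q_used=1 → run H
t=40: queue=[F] q_used=0 → run F
t=41: (idle)
t=42: (idle)
t=43: (idle)
t=44: (idle)
t=45: (idle)
t=46: (idle)
t=47: (idle)
t=48: (idle)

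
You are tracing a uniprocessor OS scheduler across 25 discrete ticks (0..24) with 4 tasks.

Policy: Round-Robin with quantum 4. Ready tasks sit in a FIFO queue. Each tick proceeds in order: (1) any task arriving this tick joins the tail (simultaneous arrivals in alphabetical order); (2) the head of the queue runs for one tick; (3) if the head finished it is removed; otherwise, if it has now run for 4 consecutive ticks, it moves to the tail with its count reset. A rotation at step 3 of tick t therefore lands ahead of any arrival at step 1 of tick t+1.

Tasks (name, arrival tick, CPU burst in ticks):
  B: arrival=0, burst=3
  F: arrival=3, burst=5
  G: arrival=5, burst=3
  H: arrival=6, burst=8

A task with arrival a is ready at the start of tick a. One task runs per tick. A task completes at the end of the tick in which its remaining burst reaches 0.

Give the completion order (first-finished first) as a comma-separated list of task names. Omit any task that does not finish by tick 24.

completion order = B, G, F, H

t=0: queue=[B] q_used=0 → run B
t=1: queue=[B] q_used=1 → run B
t=2: queue=[B] q_used=2 → run B
t=3: queue=[F] q_used=0 → run F
t=4: queue=[F] q_used=1 → run F
t=5: queue=[F,G] q_used=2 → run F
t=6: queue=[F,G,H] q_used=3 → run F
t=7: queue=[G,H,F] q_used=0 → run G
t=8: queue=[G,H,F] q_used=1 → run G
t=9: queue=[G,H,F] q_used=2 → run G
t=10: queue=[H,F] q_used=0 → run H
t=11: queue=[H,F] q_used=1 → run H
t=12: queue=[H,F] q_used=2 → run H
t=13: queue=[H,F] q_used=3 → run H
t=14: queue=[F,H] q_used=0 → run F
t=15: queue=[H] q_used=0 → run H
t=16: queue=[H] q_used=1 → run H
t=17: queue=[H] q_used=2 → run H
t=18: queue=[H] q_used=3 → run H
t=19: (idle)
t=20: (idle)
t=21: (idle)
t=22: (idle)
t=23: (idle)
t=24: (idle)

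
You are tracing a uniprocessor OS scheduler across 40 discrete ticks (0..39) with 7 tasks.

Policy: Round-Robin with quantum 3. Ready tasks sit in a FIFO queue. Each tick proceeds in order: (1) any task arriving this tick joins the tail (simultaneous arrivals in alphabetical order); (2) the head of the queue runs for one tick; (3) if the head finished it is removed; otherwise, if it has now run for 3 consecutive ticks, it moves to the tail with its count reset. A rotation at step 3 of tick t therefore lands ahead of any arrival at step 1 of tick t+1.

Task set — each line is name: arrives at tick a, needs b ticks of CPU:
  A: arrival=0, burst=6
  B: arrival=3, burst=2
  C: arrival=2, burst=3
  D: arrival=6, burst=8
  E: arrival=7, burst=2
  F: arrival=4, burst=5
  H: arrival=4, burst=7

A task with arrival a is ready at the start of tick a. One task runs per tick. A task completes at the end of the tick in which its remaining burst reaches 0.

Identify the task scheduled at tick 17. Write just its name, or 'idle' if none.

t=0: queue=[A] q_used=0 → run A
t=1: queue=[A] q_used=1 → run A
t=2: queue=[A,C] q_used=2 → run A
t=3: queue=[C,A,B] q_used=0 → run C
t=4: queue=[C,A,B,F,H] q_used=1 → run C
t=5: queue=[C,A,B,F,H] q_used=2 → run C
t=6: queue=[A,B,F,H,D] q_used=0 → run A
t=7: queue=[A,B,F,H,D,E] q_used=1 → run A
t=8: queue=[A,B,F,H,D,E] q_used=2 → run A
t=9: queue=[B,F,H,D,E] q_used=0 → run B
t=10: queue=[B,F,H,D,E] q_used=1 → run B
t=11: queue=[F,H,D,E] q_used=0 → run F
t=12: queue=[F,H,D,E] q_used=1 → run F
t=13: queue=[F,H,D,E] q_used=2 → run F
t=14: queue=[H,D,E,F] q_used=0 → run H
t=15: queue=[H,D,E,F] q_used=1 → run H
t=16: queue=[H,D,E,F] q_used=2 → run H
t=17: queue=[D,E,F,H] q_used=0 → run D
t=18: queue=[D,E,F,H] q_used=1 → run D
t=19: queue=[D,E,F,H] q_used=2 → run D
t=20: queue=[E,F,H,D] q_used=0 → run E
t=21: queue=[E,F,H,D] q_used=1 → run E
t=22: queue=[F,H,D] q_used=0 → run F
t=23: queue=[F,H,D] q_used=1 → run F
t=24: queue=[H,D] q_used=0 → run H
t=25: queue=[H,D] q_used=1 → run H
t=26: queue=[H,D] q_used=2 → run H
t=27: queue=[D,H] q_used=0 → run D
t=28: queue=[D,H] q_used=1 → run D
t=29: queue=[D,H] q_used=2 → run D
t=30: queue=[H,D] q_used=0 → run H
t=31: queue=[D] q_used=0 → run D
t=32: queue=[D] q_used=1 → run D
t=33: (idle)
t=34: (idle)
t=35: (idle)
t=36: (idle)
t=37: (idle)
t=38: (idle)
t=39: (idle)

running at tick 17 = D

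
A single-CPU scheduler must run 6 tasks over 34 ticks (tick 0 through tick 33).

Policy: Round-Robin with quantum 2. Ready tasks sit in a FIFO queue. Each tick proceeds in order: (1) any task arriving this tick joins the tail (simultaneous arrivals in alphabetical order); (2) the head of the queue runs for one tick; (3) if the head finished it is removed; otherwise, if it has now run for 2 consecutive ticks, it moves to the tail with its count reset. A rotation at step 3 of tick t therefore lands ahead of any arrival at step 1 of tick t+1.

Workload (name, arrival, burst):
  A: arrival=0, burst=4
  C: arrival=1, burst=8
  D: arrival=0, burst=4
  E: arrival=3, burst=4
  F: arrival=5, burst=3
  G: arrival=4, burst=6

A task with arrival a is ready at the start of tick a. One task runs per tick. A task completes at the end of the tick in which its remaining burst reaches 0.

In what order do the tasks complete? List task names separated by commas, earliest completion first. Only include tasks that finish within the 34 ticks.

completion order = A, D, E, F, G, C

t=0: queue=[A,D] q_used=0 → run A
t=1: queue=[A,D,C] q_used=1 → run A
t=2: queue=[D,C,A] q_used=0 → run D
t=3: queue=[D,C,A,E] q_used=1 → run D
t=4: queue=[C,A,E,D,G] q_used=0 → run C
t=5: queue=[C,A,E,D,G,F] q_used=1 → run C
t=6: queue=[A,E,D,G,F,C] q_used=0 → run A
t=7: queue=[A,E,D,G,F,C] q_used=1 → run A
t=8: queue=[E,D,G,F,C] q_used=0 → run E
t=9: queue=[E,D,G,F,C] q_used=1 → run E
t=10: queue=[D,G,F,C,E] q_used=0 → run D
t=11: queue=[D,G,F,C,E] q_used=1 → run D
t=12: queue=[G,F,C,E] q_used=0 → run G
t=13: queue=[G,F,C,E] q_used=1 → run G
t=14: queue=[F,C,E,G] q_used=0 → run F
t=15: queue=[F,C,E,G] q_used=1 → run F
t=16: queue=[C,E,G,F] q_used=0 → run C
t=17: queue=[C,E,G,F] q_used=1 → run C
t=18: queue=[E,G,F,C] q_used=0 → run E
t=19: queue=[E,G,F,C] q_used=1 → run E
t=20: queue=[G,F,C] q_used=0 → run G
t=21: queue=[G,F,C] q_used=1 → run G
t=22: queue=[F,C,G] q_used=0 → run F
t=23: queue=[C,G] q_used=0 → run C
t=24: queue=[C,G] q_used=1 → run C
t=25: queue=[G,C] q_used=0 → run G
t=26: queue=[G,C] q_used=1 → run G
t=27: queue=[C] q_used=0 → run C
t=28: queue=[C] q_used=1 → run C
t=29: (idle)
t=30: (idle)
t=31: (idle)
t=32: (idle)
t=33: (idle)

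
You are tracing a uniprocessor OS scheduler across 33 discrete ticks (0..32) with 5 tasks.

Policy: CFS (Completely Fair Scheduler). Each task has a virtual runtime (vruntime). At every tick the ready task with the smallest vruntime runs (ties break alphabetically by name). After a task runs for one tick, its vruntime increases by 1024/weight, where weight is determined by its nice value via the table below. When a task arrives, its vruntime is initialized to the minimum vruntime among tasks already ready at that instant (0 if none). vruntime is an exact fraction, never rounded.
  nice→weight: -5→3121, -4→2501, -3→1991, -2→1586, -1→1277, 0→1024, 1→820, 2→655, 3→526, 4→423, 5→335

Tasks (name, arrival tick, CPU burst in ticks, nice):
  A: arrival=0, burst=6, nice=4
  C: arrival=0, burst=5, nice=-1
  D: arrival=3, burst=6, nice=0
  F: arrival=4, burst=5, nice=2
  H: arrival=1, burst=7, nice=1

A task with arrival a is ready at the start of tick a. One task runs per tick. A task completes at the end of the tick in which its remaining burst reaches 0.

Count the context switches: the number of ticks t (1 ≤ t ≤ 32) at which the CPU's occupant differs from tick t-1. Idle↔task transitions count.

context switches = 28

t=0: vr[A=0 C=0] → run A
t=1: vr[A=1024/423 C=0 H=0] → run C
t=2: vr[A=1024/423 C=1024/1277 H=0] → run H
t=3: vr[A=1024/423 C=1024/1277 D=1024/1277 H=256/205] → run C
t=4: vr[A=1024/423 C=2048/1277 D=1024/1277 F=1024/1277 H=256/205] → run D
t=5: vr[A=1024/423 C=2048/1277 D=2301/1277 F=1024/1277 H=256/205] → run F
t=6: vr[A=1024/423 C=2048/1277 D=2301/1277 F=1978368/836435 H=256/205] → run H
t=7: vr[A=1024/423 C=2048/1277 D=2301/1277 F=1978368/836435 H=512/205] → run C
t=8: vr[A=1024/423 C=3072/1277 D=2301/1277 F=1978368/836435 H=512/205] → run D
t=9: vr[A=1024/423 C=3072/1277 D=3578/1277 F=1978368/836435 H=512/205] → run F
t=10: vr[A=1024/423 C=3072/1277 D=3578/1277 F=3286016/836435 H=512/205] → run C
t=11: vr[A=1024/423 C=4096/1277 D=3578/1277 F=3286016/836435 H=512/205] → run A
t=12: vr[A=2048/423 C=4096/1277 D=3578/1277 F=3286016/836435 H=512/205] → run H
t=13: vr[A=2048/423 C=4096/1277 D=3578/1277 F=3286016/836435 H=768/205] → run D
t=14: vr[A=2048/423 C=4096/1277 D=4855/1277 F=3286016/836435 H=768/205] → run C
t=15: vr[A=2048/423 D=4855/1277 F=3286016/836435 H=768/205] → run H
t=16: vr[A=2048/423 D=4855/1277 F=3286016/836435 H=1024/205] → run D
t=17: vr[A=2048/423 D=6132/1277 F=3286016/836435 H=1024/205] → run F
t=18: vr[A=2048/423 D=6132/1277 F=4593664/836435 H=1024/205] → run D
t=19: vr[A=2048/423 D=7409/1277 F=4593664/836435 H=1024/205] → run A
t=20: vr[A=1024/141 D=7409/1277 F=4593664/836435 H=1024/205] → run H
t=21: vr[A=1024/141 D=7409/1277 F=4593664/836435 H=256/41] → run F
t=22: vr[A=1024/141 D=7409/1277 F=5901312/836435 H=256/41] → run D
t=23: vr[A=1024/141 F=5901312/836435 H=256/41] → run H
t=24: vr[A=1024/141 F=5901312/836435 H=1536/205] → run F
t=25: vr[A=1024/141 H=1536/205] → run A
t=26: vr[A=4096/423 H=1536/205] → run H
t=27: vr[A=4096/423] → run A
t=28: vr[A=5120/423] → run A
t=29: (idle)
t=30: (idle)
t=31: (idle)
t=32: (idle)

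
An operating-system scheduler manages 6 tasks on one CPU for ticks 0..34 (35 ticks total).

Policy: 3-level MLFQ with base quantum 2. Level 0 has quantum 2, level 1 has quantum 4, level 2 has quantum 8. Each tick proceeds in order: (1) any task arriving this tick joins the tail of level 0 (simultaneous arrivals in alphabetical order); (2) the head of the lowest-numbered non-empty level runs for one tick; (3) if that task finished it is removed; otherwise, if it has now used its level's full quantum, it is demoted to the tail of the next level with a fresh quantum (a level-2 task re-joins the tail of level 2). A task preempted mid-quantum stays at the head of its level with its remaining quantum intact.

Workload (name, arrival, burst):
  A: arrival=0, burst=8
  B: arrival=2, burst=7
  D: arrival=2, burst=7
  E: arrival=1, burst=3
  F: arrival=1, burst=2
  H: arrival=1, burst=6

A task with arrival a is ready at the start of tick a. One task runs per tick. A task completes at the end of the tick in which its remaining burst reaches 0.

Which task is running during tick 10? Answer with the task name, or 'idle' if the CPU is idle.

running at tick 10 = D

t=0: L0/L1/L2 = A/-/- → run A
t=1: L0/L1/L2 = AEFH/-/- → run A
t=2: L0/L1/L2 = EFHBD/A/- → run E
t=3: L0/L1/L2 = EFHBD/A/- → run E
t=4: L0/L1/L2 = FHBD/AE/- → run F
t=5: L0/L1/L2 = FHBD/AE/- → run F
t=6: L0/L1/L2 = HBD/AE/- → run H
t=7: L0/L1/L2 = HBD/AE/- → run H
t=8: L0/L1/L2 = BD/AEH/- → run B
t=9: L0/L1/L2 = BD/AEH/- → run B
t=10: L0/L1/L2 = D/AEHB/- → run D
t=11: L0/L1/L2 = D/AEHB/- → run D
t=12: L0/L1/L2 = -/AEHBD/- → run A
t=13: L0/L1/L2 = -/AEHBD/- → run A
t=14: L0/L1/L2 = -/AEHBD/- → run A
t=15: L0/L1/L2 = -/AEHBD/- → run A
t=16: L0/L1/L2 = -/EHBD/A → run E
t=17: L0/L1/L2 = -/HBD/A → run H
t=18: L0/L1/L2 = -/HBD/A → run H
t=19: L0/L1/L2 = -/HBD/A → run H
t=20: L0/L1/L2 = -/HBD/A → run H
t=21: L0/L1/L2 = -/BD/A → run B
t=22: L0/L1/L2 = -/BD/A → run B
t=23: L0/L1/L2 = -/BD/A → run B
t=24: L0/L1/L2 = -/BD/A → run B
t=25: L0/L1/L2 = -/D/AB → run D
t=26: L0/L1/L2 = -/D/AB → run D
t=27: L0/L1/L2 = -/D/AB → run D
t=28: L0/L1/L2 = -/D/AB → run D
t=29: L0/L1/L2 = -/-/ABD → run A
t=30: L0/L1/L2 = -/-/ABD → run A
t=31: L0/L1/L2 = -/-/BD → run B
t=32: L0/L1/L2 = -/-/D → run D
t=33: (idle)
t=34: (idle)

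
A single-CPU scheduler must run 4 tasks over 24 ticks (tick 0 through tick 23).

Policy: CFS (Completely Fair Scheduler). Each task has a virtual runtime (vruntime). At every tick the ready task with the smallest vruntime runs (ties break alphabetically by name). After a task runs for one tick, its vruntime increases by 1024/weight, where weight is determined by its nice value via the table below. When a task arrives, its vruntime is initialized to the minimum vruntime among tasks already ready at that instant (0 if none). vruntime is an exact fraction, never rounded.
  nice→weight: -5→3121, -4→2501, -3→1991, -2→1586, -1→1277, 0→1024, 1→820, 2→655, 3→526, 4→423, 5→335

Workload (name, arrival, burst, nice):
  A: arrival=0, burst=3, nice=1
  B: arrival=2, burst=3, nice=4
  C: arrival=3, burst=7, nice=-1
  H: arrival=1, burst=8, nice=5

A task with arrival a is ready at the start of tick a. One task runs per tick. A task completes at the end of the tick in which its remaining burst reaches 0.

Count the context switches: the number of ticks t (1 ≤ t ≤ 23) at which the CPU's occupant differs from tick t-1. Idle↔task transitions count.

context switches = 12

t=0: vr[A=0] → run A
t=1: vr[A=256/205 H=256/205] → run A
t=2: vr[A=512/205 B=256/205 H=256/205] → run B
t=3: vr[A=512/205 B=318208/86715 C=256/205 H=256/205] → run C
t=4: vr[A=512/205 B=318208/86715 C=536832/261785 H=256/205] → run H
t=5: vr[A=512/205 B=318208/86715 C=536832/261785 H=59136/13735] → run C
t=6: vr[A=512/205 B=318208/86715 C=746752/261785 H=59136/13735] → run A
t=7: vr[B=318208/86715 C=746752/261785 H=59136/13735] → run C
t=8: vr[B=318208/86715 C=956672/261785 H=59136/13735] → run C
t=9: vr[B=318208/86715 C=1166592/261785 H=59136/13735] → run B
t=10: vr[B=528128/86715 C=1166592/261785 H=59136/13735] → run H
t=11: vr[B=528128/86715 C=1166592/261785 H=20224/2747] → run C
t=12: vr[B=528128/86715 C=1376512/261785 H=20224/2747] → run C
t=13: vr[B=528128/86715 C=1586432/261785 H=20224/2747] → run C
t=14: vr[B=528128/86715 H=20224/2747] → run B
t=15: vr[H=20224/2747] → run H
t=16: vr[H=143104/13735] → run H
t=17: vr[H=185088/13735] → run H
t=18: vr[H=227072/13735] → run H
t=19: vr[H=269056/13735] → run H
t=20: vr[H=62208/2747] → run H
t=21: (idle)
t=22: (idle)
t=23: (idle)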